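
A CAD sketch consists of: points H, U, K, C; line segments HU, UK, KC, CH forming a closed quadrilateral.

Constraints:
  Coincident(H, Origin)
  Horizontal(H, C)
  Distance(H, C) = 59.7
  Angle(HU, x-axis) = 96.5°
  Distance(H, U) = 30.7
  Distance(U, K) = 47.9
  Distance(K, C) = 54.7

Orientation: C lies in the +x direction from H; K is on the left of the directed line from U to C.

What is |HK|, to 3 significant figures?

64.7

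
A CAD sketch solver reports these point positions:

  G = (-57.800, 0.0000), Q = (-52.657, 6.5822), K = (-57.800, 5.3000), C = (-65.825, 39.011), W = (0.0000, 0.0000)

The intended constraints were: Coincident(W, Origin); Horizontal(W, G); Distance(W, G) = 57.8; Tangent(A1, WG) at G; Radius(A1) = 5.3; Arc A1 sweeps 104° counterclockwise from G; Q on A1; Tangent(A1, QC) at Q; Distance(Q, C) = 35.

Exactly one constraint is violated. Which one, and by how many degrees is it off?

Tangent(A1, QC) at Q — off by 8.10°.

W = (0.00, 0.00) ✓; W.y = 0.00, G.y = 0.00 ✓; |WG| = 57.80 ✓; ∠(KG, GW) = 90.00° ✓; |KG| = 5.300 ✓; bearing(K→Q) − bearing(K→G) = 104.0° ✓; |KQ| = 5.300 ✓; ∠(KQ, QC) = 81.90° ✗; |QC| = 35.00 ✓.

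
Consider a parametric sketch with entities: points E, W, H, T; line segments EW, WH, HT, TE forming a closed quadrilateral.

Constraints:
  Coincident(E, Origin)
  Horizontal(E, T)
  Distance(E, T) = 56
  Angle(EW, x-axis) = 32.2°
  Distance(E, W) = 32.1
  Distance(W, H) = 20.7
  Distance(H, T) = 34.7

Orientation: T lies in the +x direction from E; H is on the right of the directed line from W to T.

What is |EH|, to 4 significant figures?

21.59

E is at the origin; E and T share the same y with |ET| = 56.0 and T in +x, so T = (56.0, 0). EW runs at 32.2° with |EW| = 32.1, so W = (27.16, 17.11). H is determined by |WH| = 20.7 and |HT| = 34.7 together: it lies at the intersection of circle(W, 20.7) and circle(T, 34.7). With |WT| = 33.53, the foot of the radical line on WT is 5.198 from W and the perpendicular offset is √(20.7² − 5.198²) = 20.04. Taking the right-of-WT solution: H = (21.41, -2.780).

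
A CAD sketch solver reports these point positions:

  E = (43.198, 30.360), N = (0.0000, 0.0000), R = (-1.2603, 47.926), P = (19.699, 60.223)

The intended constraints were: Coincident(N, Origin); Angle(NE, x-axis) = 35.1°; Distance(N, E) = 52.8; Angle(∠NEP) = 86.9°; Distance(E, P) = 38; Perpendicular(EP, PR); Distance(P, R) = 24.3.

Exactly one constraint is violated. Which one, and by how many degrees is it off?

Perpendicular(EP, PR) — off by 7.80°.

N = (0.00, 0.00) ✓; NE at 35.10° ✓; |NE| = 52.80 ✓; ∠NEP = 86.90° ✓; |EP| = 38.00 ✓; ∠(EP, PR) = 82.20° ✗; |PR| = 24.30 ✓.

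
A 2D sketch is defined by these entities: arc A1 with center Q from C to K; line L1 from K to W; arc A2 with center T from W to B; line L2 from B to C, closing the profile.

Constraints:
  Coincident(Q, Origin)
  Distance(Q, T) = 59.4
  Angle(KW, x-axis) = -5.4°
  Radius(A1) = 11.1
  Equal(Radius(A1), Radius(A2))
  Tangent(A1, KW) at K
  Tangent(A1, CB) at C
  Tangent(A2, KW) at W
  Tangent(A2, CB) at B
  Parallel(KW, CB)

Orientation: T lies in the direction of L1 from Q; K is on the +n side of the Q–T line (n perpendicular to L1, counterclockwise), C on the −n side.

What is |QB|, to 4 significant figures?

60.43

The slot axis is L1's direction at -5.4°, so u = (cos -5.4°, sin -5.4°) = (0.9956, -0.09411) and n = (−sin -5.4°, cos -5.4°) = (0.09411, 0.9956). Q is at the origin and T lies 59.4 along u from Q, so T = 59.4·u = (59.14, -5.590). Tangency of A1 to both parallel lines with radius 11.1 puts K and C at Q ± 11.1·n: K = (1.045, 11.05), C = (-1.045, -11.05). Equal radii place W and B the same way about T: W = T + 11.1·n = (60.18, 5.461), B = T − 11.1·n = (58.09, -16.64). Then |QB| = |B − Q| = 60.43.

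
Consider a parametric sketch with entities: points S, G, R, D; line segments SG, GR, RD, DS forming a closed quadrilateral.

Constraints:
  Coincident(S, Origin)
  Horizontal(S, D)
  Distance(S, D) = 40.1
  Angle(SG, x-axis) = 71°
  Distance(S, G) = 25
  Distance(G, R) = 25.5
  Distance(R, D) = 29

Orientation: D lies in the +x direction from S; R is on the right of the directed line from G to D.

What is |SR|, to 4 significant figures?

11.28

Checks: |GR| = 25.50 ✓; |RD| = 29.00 ✓.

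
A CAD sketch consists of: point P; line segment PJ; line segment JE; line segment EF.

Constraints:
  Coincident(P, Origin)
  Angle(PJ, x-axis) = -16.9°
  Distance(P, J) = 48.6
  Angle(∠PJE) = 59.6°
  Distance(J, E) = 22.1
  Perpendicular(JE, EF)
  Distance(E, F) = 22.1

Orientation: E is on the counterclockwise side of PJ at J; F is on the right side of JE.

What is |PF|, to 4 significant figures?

64.07

P is at the origin; PJ runs at -16.9° with length 48.6, so J = 48.6·(cos -16.9°, sin -16.9°) = (46.50, -14.13). ∠PJE = 59.6°, so JE runs at -16.9° + (180° − 59.6°) = 103.5° from the x-axis; with |JE| = 22.1, E = J + 22.1·(cos 103.5°, sin 103.5°) = (41.34, 7.361). JE ⟂ EF; with |EF| = 22.1 on the right of JE, F = E + 22.1·(0.9724, 0.2334) = (62.83, 12.52). Then |PF| = |F − P| = 64.07.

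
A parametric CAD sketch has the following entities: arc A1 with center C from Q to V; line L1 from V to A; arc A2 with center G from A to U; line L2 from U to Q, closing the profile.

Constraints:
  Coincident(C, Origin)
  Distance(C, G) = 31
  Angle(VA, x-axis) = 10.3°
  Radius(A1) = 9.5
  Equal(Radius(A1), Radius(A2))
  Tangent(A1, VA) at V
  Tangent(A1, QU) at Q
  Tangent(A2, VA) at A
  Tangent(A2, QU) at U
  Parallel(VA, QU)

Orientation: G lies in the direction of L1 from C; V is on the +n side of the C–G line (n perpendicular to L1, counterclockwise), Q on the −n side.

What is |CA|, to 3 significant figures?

32.4

Tangency of A1 to both parallel lines with radius 9.5 puts V and Q at C ± 9.5·n: V = (-1.70, 9.35), Q = (1.70, -9.35). Equal radii place A and U the same way about G: A = G + 9.5·n = (28.8, 14.9), U = G − 9.5·n = (32.2, -3.80). Then |CA| = |A − C| = 32.4.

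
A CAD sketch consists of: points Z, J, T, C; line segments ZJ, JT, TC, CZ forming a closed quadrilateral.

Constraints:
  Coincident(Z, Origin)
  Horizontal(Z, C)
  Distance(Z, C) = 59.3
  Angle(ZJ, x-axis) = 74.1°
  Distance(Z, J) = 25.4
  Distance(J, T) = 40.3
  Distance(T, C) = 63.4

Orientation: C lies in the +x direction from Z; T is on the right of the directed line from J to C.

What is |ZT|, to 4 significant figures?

14.97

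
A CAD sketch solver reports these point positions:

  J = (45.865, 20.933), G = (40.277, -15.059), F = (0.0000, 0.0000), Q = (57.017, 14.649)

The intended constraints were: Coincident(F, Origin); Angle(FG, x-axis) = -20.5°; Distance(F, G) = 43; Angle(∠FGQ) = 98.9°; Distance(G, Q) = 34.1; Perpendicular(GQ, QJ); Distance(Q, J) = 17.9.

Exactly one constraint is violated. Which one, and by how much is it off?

Distance(Q, J) = 17.9 — off by 5.10.

F = (0.00, 0.00) ✓; FG at -20.50° ✓; |FG| = 43.00 ✓; ∠FGQ = 98.90° ✓; |GQ| = 34.10 ✓; ∠(GQ, QJ) = 90.00° ✓; |QJ| = 12.80 ✗.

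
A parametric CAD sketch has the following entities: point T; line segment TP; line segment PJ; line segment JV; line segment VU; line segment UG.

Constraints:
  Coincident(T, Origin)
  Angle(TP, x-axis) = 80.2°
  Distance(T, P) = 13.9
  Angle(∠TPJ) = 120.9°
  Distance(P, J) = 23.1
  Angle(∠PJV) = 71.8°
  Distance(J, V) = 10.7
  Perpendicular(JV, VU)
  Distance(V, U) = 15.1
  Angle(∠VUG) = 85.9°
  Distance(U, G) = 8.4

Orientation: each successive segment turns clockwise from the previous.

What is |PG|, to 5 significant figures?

8.9091

T is at the origin; TP runs at 80.2° with length 13.9, so P = (2.3659, 13.697). ∠TPJ = 120.9° gives PJ at 21.100° from the x-axis; with |PJ| = 23.1, J = (23.917, 22.013). ∠PJV = 71.8° gives JV at -87.100° from the x-axis; with |JV| = 10.7, V = (24.458, 11.327). The perpendicularity gives VU at right angles to JV, so VU runs at -177.10°; with |VU| = 15.1, U = (9.3778, 10.563). ∠VUG = 85.9° gives UG at 88.800° from the x-axis; with |UG| = 8.4, G = (9.5537, 18.961). Then |PG| = |G − P| = 8.9091.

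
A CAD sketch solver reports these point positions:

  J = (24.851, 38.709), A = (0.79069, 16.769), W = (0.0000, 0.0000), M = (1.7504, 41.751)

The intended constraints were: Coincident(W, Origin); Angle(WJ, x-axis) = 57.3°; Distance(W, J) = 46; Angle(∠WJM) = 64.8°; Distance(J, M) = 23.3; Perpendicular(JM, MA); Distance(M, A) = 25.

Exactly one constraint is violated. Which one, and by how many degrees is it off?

Perpendicular(JM, MA) — off by 5.30°.

W = (0.00, 0.00) ✓; WJ at 57.30° ✓; |WJ| = 46.00 ✓; ∠WJM = 64.80° ✓; |JM| = 23.30 ✓; ∠(JM, MA) = 95.30° ✗; |MA| = 25.00 ✓.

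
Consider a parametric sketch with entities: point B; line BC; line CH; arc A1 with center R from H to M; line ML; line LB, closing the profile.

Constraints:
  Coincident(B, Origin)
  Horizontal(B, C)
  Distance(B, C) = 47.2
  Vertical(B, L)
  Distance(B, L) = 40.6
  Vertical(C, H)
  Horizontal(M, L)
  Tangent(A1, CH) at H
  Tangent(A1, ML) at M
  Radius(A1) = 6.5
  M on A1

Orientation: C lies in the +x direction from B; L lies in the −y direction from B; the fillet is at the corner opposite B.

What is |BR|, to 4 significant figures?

53.10

B is at the origin; BC is horizontal with |BC| = 47.2 and C on the +x side, so C = (47.20, 0.000). BL is vertical with |BL| = 40.6 and L on the −y side, so L = (0.000, -40.60). The virtual corner opposite B is at (47.20, -40.60). The tangent condition forces RH to be normal to CH and A1 meets ML tangentially, so RM is at right angles to ML, with radius 6.5, so the center R sits 6.5 in from both sides at R = (40.70, -34.10). Then |BR| = |R − B| = 53.10.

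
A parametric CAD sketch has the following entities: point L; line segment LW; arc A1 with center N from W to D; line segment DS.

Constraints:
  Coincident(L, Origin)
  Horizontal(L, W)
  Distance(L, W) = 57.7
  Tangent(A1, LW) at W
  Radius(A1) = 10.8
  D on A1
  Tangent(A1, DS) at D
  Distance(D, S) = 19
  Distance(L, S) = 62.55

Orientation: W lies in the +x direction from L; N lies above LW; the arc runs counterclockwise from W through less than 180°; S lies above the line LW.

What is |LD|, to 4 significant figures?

68.28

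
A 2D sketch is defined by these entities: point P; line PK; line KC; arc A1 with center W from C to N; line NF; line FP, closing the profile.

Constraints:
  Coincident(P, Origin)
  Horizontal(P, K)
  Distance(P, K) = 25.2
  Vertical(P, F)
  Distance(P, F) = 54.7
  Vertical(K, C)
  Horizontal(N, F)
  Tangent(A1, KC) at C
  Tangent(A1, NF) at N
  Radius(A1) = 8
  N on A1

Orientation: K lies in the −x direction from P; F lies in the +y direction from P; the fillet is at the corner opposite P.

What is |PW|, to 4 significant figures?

49.77

P and F share the same x with |PF| = 54.7 and F on the +y side, so F = (0.000, 54.70). The virtual corner opposite P is at (-25.20, 54.70). Since A1 is tangent to KC there, WC ⟂ KC and A1 meets NF tangentially, so WN is at right angles to NF, with radius 8.0, so the center W sits 8.0 in from both sides at W = (-17.20, 46.70). Then |PW| = |W − P| = 49.77.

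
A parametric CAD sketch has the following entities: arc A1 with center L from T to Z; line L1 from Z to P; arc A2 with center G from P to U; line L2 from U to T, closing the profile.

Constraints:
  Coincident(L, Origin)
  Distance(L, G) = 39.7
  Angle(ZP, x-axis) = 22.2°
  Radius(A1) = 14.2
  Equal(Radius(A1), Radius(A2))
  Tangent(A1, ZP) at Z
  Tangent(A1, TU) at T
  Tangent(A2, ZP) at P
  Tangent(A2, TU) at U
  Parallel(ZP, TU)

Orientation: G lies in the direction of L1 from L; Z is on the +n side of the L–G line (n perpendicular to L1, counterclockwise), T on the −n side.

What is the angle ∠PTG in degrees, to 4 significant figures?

15.90°

Tangency of A1 to both parallel lines with radius 14.2 puts Z and T at L ± 14.2·n: Z = (-5.365, 13.15), T = (5.365, -13.15). Equal radii place P and U the same way about G: P = G + 14.2·n = (31.39, 28.15), U = G − 14.2·n = (42.12, 1.853). Then cos ∠PTG = TP·TG / (|TP||TG|), giving 15.90°.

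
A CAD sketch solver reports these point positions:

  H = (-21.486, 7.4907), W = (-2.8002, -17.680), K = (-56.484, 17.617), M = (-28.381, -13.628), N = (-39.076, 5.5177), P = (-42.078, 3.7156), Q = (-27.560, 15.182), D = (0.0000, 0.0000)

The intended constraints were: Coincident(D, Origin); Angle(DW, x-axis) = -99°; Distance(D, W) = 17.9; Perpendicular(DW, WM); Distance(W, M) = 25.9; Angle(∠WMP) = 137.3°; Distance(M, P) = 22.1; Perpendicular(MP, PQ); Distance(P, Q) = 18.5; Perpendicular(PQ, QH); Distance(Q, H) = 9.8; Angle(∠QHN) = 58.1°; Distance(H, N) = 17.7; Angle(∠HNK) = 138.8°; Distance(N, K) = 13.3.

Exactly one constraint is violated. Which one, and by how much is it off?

Distance(N, K) = 13.3 — off by 7.90.

D = (0.00, 0.00) ✓; DW at -99.00° ✓; |DW| = 17.90 ✓; ∠(DW, WM) = 90.00° ✓; |WM| = 25.90 ✓; ∠WMP = 137.3° ✓; |MP| = 22.10 ✓; ∠(MP, PQ) = 90.00° ✓; |PQ| = 18.50 ✓; ∠(PQ, QH) = 90.00° ✓; |QH| = 9.800 ✓; ∠QHN = 58.10° ✓; |HN| = 17.70 ✓; ∠HNK = 138.8° ✓; |NK| = 21.20 ✗.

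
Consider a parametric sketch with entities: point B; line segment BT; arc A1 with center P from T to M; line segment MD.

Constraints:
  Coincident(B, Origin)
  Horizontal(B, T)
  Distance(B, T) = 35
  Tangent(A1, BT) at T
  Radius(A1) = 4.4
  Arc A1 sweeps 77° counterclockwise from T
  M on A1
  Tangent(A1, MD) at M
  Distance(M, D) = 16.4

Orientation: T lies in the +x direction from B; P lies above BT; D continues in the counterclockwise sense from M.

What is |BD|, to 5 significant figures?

47.148

On A1, T sits at bearing -90° from P; a 77° counterclockwise sweep puts M at bearing -13°, so M = P + 4.4·(cos -13°, sin -13°) = (39.287, 3.4102). The tangent condition forces PM to be normal to MD, so MD runs along (−sin -13°, cos -13°); with |MD| = 16.4, D = (42.976, 19.390). Then |BD| = |D − B| = 47.148.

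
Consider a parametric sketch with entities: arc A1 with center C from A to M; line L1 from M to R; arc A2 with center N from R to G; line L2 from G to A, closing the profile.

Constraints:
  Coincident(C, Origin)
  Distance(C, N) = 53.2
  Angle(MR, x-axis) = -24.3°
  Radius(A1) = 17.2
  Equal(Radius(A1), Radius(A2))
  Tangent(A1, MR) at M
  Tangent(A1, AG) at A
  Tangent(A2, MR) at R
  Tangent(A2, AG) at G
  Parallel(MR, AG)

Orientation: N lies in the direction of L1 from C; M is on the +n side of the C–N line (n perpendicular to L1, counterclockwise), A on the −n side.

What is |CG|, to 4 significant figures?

55.91

The slot axis is L1's direction at -24.3°, so u = (cos -24.3°, sin -24.3°) = (0.9114, -0.4115) and n = (−sin -24.3°, cos -24.3°) = (0.4115, 0.9114). C is at the origin and N lies 53.2 along u from C, so N = 53.2·u = (48.49, -21.89). Tangency of A1 to both parallel lines with radius 17.2 puts M and A at C ± 17.2·n: M = (7.078, 15.68), A = (-7.078, -15.68). Equal radii place R and G the same way about N: R = N + 17.2·n = (55.56, -6.216), G = N − 17.2·n = (41.41, -37.57). Then |CG| = |G − C| = 55.91.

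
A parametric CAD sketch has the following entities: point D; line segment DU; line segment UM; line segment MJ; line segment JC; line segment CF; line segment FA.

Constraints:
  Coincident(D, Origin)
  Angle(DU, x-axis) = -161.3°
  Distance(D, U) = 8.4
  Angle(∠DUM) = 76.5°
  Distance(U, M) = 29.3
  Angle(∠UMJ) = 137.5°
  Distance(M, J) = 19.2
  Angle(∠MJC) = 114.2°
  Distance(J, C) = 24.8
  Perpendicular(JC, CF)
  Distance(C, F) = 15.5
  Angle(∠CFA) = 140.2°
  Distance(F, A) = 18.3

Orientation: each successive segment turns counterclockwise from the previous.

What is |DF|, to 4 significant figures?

30.20

D is at the origin; DU runs at -161.3° with length 8.4, so U = (-7.957, -2.693). ∠DUM = 76.5° gives UM at -57.80° from the x-axis; with |UM| = 29.3, M = (7.657, -27.49). ∠UMJ = 137.5° gives MJ at -15.30° from the x-axis; with |MJ| = 19.2, J = (26.18, -32.55). ∠MJC = 114.2° gives JC at 50.50° from the x-axis; with |JC| = 24.8, C = (41.95, -13.42). JC is perpendicular to CF, so CF runs at 140.5°; with |CF| = 15.5, F = (29.99, -3.557). Then |DF| = |F − D| = 30.20.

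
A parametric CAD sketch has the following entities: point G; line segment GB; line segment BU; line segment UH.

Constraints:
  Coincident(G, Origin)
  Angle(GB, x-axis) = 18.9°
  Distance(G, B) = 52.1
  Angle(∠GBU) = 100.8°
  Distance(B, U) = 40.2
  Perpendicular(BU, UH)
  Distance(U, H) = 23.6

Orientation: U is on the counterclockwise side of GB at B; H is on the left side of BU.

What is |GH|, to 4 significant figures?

57.07

G is at the origin; GB runs at 18.9° with length 52.1, so B = 52.1·(cos 18.9°, sin 18.9°) = (49.29, 16.88). ∠GBU = 100.8°, so BU runs at 18.9° + (180° − 100.8°) = 98.10° from the x-axis; with |BU| = 40.2, U = B + 40.2·(cos 98.10°, sin 98.10°) = (43.63, 56.68). The perpendicularity gives UH at right angles to BU; with |UH| = 23.6 on the left of BU, H = U + 23.6·(-0.9900, -0.1409) = (20.26, 53.35). Then |GH| = |H − G| = 57.07.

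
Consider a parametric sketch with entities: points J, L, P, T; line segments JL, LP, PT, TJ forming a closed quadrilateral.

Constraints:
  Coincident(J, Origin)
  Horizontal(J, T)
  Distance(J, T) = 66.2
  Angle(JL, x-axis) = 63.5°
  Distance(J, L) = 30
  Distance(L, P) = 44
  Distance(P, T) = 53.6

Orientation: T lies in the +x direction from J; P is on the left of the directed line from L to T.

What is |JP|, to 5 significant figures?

71.567

Checks: |LP| = 44.00 ✓; |PT| = 53.60 ✓.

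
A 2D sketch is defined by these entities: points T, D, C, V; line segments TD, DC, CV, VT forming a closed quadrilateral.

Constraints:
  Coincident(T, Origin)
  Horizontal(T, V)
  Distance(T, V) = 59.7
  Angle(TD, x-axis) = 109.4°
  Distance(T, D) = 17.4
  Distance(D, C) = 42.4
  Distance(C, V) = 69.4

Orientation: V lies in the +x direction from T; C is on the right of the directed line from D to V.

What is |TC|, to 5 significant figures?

26.387

Checks: T = (0.00, 0.00) ✓; |DC| = 42.40 ✓; |CV| = 69.40 ✓.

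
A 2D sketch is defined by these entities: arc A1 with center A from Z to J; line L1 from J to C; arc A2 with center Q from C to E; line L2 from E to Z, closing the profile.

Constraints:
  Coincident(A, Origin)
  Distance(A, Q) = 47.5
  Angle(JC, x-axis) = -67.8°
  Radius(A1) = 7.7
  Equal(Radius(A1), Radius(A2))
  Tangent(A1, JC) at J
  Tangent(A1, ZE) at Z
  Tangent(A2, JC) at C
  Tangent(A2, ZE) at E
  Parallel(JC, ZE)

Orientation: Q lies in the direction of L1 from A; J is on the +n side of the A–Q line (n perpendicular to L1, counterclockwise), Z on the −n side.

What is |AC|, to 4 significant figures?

48.12

The slot axis is L1's direction at -67.8°, so u = (cos -67.8°, sin -67.8°) = (0.3778, -0.9259) and n = (−sin -67.8°, cos -67.8°) = (0.9259, 0.3778). A is at the origin and Q lies 47.5 along u from A, so Q = 47.5·u = (17.95, -43.98). Tangency of A1 to both parallel lines with radius 7.7 puts J and Z at A ± 7.7·n: J = (7.129, 2.909), Z = (-7.129, -2.909). Equal radii place C and E the same way about Q: C = Q + 7.7·n = (25.08, -41.07), E = Q − 7.7·n = (10.82, -46.89). Then |AC| = |C − A| = 48.12.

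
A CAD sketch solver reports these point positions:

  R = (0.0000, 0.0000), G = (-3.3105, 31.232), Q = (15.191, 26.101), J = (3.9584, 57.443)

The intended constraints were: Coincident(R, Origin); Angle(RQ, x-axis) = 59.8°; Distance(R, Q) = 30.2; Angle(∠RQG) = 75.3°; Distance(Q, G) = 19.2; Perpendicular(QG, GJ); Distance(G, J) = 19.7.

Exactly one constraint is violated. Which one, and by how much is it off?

Distance(G, J) = 19.7 — off by 7.50.

R = (0.00, 0.00) ✓; RQ at 59.80° ✓; |RQ| = 30.20 ✓; ∠RQG = 75.30° ✓; |QG| = 19.20 ✓; ∠(QG, GJ) = 90.00° ✓; |GJ| = 27.20 ✗.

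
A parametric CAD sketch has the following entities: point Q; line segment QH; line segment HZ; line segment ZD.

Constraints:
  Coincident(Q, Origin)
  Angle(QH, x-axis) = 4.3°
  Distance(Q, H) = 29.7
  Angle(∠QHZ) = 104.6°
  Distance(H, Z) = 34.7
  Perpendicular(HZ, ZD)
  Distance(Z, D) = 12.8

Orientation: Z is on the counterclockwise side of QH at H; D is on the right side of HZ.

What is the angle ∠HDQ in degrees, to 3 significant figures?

24.3°

Q is at the origin; QH runs at 4.3° with length 29.7, so H = 29.7·(cos 4.3°, sin 4.3°) = (29.6, 2.23). ∠QHZ = 104.6°, so HZ runs at 4.3° + (180° − 104.6°) = 79.7° from the x-axis; with |HZ| = 34.7, Z = H + 34.7·(cos 79.7°, sin 79.7°) = (35.8, 36.4). HZ is perpendicular to ZD; with |ZD| = 12.8 on the right of HZ, D = Z + 12.8·(0.984, -0.179) = (48.4, 34.1). Then cos ∠HDQ = DH·DQ / (|DH||DQ|), giving 24.3°.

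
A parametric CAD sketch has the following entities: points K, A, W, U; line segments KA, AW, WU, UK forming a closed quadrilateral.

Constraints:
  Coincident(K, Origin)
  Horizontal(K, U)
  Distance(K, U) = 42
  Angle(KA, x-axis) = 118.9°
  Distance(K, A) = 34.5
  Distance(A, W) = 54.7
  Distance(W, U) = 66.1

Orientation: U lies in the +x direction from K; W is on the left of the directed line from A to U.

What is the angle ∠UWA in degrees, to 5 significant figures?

65.433°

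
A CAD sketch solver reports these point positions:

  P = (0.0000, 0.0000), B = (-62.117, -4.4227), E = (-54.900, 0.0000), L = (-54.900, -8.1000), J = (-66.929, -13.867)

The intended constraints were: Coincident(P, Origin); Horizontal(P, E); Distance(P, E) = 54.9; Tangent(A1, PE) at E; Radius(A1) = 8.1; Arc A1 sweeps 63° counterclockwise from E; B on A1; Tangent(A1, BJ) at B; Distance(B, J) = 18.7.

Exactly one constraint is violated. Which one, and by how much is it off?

Distance(B, J) = 18.7 — off by 8.10.

P = (0.00, 0.00) ✓; P.y = 0.00, E.y = 0.00 ✓; |PE| = 54.90 ✓; ∠(LE, EP) = 90.00° ✓; |LE| = 8.100 ✓; bearing(L→B) − bearing(L→E) = 63.00° ✓; |LB| = 8.100 ✓; ∠(LB, BJ) = 90.00° ✓; |BJ| = 10.60 ✗.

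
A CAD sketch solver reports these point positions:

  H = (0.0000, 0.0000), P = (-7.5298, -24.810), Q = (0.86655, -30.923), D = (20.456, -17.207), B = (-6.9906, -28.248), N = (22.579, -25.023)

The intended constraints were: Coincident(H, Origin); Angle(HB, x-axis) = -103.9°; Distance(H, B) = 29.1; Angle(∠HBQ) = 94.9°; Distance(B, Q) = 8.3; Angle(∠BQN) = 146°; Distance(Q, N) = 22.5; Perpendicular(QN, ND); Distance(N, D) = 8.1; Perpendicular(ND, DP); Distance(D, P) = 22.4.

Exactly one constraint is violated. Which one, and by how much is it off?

Distance(D, P) = 22.4 — off by 6.60.

H = (0.00, 0.00) ✓; HB at -103.9° ✓; |HB| = 29.10 ✓; ∠HBQ = 94.90° ✓; |BQ| = 8.300 ✓; ∠BQN = 146.0° ✓; |QN| = 22.50 ✓; ∠(QN, ND) = 89.99° ✓; |ND| = 8.099 ✓; ∠(ND, DP) = 90.00° ✓; |DP| = 29.00 ✗.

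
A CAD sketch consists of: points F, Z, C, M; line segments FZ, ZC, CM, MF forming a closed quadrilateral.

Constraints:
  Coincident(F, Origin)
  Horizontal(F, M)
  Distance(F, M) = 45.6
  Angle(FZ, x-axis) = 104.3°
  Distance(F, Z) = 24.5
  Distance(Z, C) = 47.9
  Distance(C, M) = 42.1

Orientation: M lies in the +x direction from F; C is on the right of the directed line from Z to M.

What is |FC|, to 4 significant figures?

23.56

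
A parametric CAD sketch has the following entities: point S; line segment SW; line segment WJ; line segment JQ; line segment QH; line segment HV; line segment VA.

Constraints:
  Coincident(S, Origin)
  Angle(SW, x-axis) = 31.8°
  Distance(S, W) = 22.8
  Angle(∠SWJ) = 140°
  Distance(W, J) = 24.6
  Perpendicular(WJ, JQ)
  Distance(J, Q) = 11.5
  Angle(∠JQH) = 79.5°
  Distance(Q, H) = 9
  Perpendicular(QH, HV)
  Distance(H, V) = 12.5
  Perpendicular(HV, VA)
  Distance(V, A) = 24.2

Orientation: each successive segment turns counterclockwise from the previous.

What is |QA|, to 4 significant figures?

19.68

The perpendicularity gives HV at right angles to QH, so HV runs at -7.700°; with |HV| = 12.5, V = (27.32, 28.38). HV ⟂ VA, so VA runs at 82.30°; with |VA| = 24.2, A = (30.56, 52.36). Then |QA| = |A − Q| = 19.68.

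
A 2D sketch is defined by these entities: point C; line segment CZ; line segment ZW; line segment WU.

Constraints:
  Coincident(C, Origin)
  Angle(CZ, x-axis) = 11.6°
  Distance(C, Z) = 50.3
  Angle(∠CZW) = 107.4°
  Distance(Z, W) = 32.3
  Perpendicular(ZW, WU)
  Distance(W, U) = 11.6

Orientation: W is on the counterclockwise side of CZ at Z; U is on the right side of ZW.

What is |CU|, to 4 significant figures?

76.11

C is at the origin; CZ runs at 11.6° with length 50.3, so Z = 50.3·(cos 11.6°, sin 11.6°) = (49.27, 10.11). ∠CZW = 107.4°, so ZW runs at 11.6° + (180° − 107.4°) = 84.20° from the x-axis; with |ZW| = 32.3, W = Z + 32.3·(cos 84.20°, sin 84.20°) = (52.54, 42.25). ZW ⟂ WU; with |WU| = 11.6 on the right of ZW, U = W + 11.6·(0.9949, -0.1011) = (64.08, 41.08). Then |CU| = |U − C| = 76.11.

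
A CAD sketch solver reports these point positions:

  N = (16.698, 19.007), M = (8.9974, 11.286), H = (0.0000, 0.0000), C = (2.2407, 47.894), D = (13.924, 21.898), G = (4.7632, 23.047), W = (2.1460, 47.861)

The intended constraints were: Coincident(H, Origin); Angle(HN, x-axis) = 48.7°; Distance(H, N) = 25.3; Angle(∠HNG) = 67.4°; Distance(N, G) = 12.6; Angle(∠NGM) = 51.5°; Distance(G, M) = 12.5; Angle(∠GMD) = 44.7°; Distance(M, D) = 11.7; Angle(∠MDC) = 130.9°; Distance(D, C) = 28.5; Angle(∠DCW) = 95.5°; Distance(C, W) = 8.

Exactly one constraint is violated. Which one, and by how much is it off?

Distance(C, W) = 8 — off by 7.90.

H = (0.00, 0.00) ✓; HN at 48.70° ✓; |HN| = 25.30 ✓; ∠HNG = 67.40° ✓; |NG| = 12.60 ✓; ∠NGM = 51.50° ✓; |GM| = 12.50 ✓; ∠GMD = 44.70° ✓; |MD| = 11.70 ✓; ∠MDC = 130.9° ✓; |DC| = 28.50 ✓; ∠DCW = 94.99° ✓; |CW| = 0.1003 ✗.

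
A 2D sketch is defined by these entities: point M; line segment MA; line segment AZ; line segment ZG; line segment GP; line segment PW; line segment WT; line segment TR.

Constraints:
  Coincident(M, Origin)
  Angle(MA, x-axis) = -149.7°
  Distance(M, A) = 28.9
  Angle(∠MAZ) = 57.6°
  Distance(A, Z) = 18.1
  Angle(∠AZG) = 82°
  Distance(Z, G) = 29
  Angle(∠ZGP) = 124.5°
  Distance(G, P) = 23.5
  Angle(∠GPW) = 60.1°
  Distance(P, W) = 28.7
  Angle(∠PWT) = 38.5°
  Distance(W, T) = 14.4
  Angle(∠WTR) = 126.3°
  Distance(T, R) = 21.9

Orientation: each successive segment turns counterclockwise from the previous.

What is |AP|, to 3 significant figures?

39.8

M is at the origin; MA runs at -149.7° with length 28.9, so A = (-25.0, -14.6). ∠MAZ = 57.6° gives AZ at -27.3° from the x-axis; with |AZ| = 18.1, Z = (-8.87, -22.9). ∠AZG = 82.0° gives ZG at 70.7° from the x-axis; with |ZG| = 29.0, G = (0.717, 4.49). ∠ZGP = 124.5° gives GP at 126° from the x-axis; with |GP| = 23.5, P = (-13.2, 23.5). Then |AP| = |P − A| = 39.8.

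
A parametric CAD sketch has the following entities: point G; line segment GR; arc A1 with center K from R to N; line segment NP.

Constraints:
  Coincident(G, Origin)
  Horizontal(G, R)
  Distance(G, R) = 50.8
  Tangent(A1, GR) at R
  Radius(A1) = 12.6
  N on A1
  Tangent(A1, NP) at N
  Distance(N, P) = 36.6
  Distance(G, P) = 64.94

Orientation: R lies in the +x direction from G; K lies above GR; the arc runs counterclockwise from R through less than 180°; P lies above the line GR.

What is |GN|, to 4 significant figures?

64.37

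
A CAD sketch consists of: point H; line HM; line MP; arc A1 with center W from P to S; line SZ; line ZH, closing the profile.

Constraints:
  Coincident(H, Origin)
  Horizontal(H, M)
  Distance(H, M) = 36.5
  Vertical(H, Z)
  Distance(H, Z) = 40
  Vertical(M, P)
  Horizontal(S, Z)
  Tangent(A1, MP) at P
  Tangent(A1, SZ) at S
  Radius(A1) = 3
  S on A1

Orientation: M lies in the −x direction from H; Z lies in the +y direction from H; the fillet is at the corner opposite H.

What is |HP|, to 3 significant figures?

52.0

The virtual corner opposite H is at (-36.5, 40.0). Tangency of A1 to MP means the radius WP is perpendicular to MP and since A1 is tangent to SZ there, WS ⟂ SZ, with radius 3.0, so the center W sits 3.0 in from both sides at W = (-33.5, 37.0). That places the tangent points at P = (-36.5, 37.0) on MP and S = (-33.5, 40.0) on SZ. Then |HP| = |P − H| = 52.0.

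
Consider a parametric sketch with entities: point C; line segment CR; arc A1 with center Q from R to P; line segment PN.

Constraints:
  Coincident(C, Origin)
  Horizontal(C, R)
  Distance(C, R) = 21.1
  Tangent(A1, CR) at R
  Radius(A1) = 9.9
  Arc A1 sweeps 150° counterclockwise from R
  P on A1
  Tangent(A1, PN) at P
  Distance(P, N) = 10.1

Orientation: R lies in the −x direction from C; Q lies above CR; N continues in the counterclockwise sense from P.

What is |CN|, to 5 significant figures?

34.252

C is at the origin; C and R share the same y with |CR| = 21.1 and R on the −x side, so R = (-21.100, 0.0000). A1 meets CR tangentially, so QR is at right angles to CR, so Q = R + (0, 9.9) = (-21.100, 9.9000). On A1, R sits at bearing -90° from Q; a 150° counterclockwise sweep puts P at bearing 60°, so P = Q + 9.9·(cos 60°, sin 60°) = (-16.150, 18.474). The tangent condition forces QP to be normal to PN, so PN runs along (−sin 60°, cos 60°); with |PN| = 10.1, N = (-24.897, 23.524). Then |CN| = |N − C| = 34.252.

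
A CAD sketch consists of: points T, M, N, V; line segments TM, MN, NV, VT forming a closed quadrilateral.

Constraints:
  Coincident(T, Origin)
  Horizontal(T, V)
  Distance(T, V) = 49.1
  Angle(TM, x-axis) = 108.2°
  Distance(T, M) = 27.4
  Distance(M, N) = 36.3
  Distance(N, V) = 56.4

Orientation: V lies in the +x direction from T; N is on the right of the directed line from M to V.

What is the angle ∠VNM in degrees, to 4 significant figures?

83.03°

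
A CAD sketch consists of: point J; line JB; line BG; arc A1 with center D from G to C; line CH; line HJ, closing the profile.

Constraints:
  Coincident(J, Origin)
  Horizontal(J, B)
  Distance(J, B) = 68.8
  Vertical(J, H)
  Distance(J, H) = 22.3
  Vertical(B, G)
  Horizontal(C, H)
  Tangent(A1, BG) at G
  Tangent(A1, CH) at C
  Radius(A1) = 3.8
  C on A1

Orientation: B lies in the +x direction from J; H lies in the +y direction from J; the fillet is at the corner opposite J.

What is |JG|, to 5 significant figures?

71.244

J is at the origin; J and B share the same y with |JB| = 68.8 and B on the +x side, so B = (68.800, 0.0000). JH is vertical with |JH| = 22.3 and H on the +y side, so H = (0.0000, 22.300). The virtual corner opposite J is at (68.800, 22.300). The tangent condition forces DG to be normal to BG and the tangent condition forces DC to be normal to CH, with radius 3.8, so the center D sits 3.8 in from both sides at D = (65.000, 18.500). That places the tangent points at G = (68.800, 18.500) on BG and C = (65.000, 22.300) on CH. Then |JG| = |G − J| = 71.244.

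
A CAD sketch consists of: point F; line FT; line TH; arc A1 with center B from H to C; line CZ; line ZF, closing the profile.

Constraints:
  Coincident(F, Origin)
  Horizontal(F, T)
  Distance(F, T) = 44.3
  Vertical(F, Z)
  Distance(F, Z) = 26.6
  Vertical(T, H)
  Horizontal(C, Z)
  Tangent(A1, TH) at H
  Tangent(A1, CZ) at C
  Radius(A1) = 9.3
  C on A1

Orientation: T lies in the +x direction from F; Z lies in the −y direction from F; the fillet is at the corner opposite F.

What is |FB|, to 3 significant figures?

39.0

F and Z share the same x with |FZ| = 26.6 and Z on the −y side, so Z = (0.00, -26.6). The virtual corner opposite F is at (44.3, -26.6). Since A1 is tangent to TH there, BH ⟂ TH and the tangent condition forces BC to be normal to CZ, with radius 9.3, so the center B sits 9.3 in from both sides at B = (35.0, -17.3). Then |FB| = |B − F| = 39.0.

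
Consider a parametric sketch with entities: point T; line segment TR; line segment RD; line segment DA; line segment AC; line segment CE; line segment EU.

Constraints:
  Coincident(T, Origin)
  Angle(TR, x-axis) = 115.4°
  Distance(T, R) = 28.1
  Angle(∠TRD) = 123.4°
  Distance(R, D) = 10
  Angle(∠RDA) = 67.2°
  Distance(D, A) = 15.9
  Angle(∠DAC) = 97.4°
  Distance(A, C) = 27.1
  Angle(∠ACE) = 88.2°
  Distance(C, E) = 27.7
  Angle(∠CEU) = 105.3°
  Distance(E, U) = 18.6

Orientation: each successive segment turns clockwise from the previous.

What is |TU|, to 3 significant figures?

46.4

∠ACE = 88.2° gives CE at 132° from the x-axis; with |CE| = 27.7, E = (-35.6, 23.2). ∠CEU = 105.3° gives EU at 56.9° from the x-axis; with |EU| = 18.6, U = (-25.5, 38.7). Then |TU| = |U − T| = 46.4.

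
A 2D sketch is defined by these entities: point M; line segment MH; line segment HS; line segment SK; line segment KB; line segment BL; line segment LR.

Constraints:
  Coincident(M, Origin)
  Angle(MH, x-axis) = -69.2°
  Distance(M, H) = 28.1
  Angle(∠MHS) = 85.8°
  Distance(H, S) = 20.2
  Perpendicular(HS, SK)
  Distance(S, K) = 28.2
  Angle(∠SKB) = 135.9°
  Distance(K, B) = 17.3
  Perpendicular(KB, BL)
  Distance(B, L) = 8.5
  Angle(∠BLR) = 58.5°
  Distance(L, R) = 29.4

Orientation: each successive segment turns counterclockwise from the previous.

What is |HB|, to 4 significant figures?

41.44

M is at the origin; MH runs at -69.2° with length 28.1, so H = (9.979, -26.27). ∠MHS = 85.8° gives HS at 25.00° from the x-axis; with |HS| = 20.2, S = (28.29, -17.73). The perpendicularity gives SK at right angles to HS, so SK runs at 115.0°; with |SK| = 28.2, K = (16.37, 7.826). ∠SKB = 135.9° gives KB at 159.1° from the x-axis; with |KB| = 17.3, B = (0.2064, 14.00). Then |HB| = |B − H| = 41.44.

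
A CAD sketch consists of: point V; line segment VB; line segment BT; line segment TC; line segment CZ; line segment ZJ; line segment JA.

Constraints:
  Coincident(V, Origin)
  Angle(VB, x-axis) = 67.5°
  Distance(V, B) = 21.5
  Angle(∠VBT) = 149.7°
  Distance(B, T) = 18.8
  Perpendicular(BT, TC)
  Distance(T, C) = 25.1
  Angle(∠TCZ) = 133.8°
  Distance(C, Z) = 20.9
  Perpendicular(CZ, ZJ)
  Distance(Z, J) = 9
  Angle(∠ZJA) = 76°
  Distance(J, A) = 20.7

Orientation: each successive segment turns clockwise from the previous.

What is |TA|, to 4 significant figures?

23.03

V is at the origin; VB runs at 67.5° with length 21.5, so B = (8.228, 19.86). ∠VBT = 149.7° gives BT at 37.20° from the x-axis; with |BT| = 18.8, T = (23.20, 31.23). BT ⟂ TC, so TC runs at -52.80°; with |TC| = 25.1, C = (38.38, 11.24). ∠TCZ = 133.8° gives CZ at -99.00° from the x-axis; with |CZ| = 20.9, Z = (35.11, -9.406). CZ is perpendicular to ZJ, so ZJ runs at 171.0°; with |ZJ| = 9.0, J = (26.22, -7.998). ∠ZJA = 76.0° gives JA at 67.00° from the x-axis; with |JA| = 20.7, A = (34.31, 11.06). Then |TA| = |A − T| = 23.03.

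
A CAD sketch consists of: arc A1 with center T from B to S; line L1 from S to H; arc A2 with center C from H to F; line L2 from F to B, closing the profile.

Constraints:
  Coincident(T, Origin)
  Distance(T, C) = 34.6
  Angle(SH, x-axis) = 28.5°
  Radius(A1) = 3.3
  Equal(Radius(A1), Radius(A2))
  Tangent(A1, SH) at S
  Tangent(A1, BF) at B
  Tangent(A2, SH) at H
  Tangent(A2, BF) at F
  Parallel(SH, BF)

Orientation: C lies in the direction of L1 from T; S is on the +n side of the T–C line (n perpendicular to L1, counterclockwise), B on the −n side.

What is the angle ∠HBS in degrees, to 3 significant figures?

79.2°

The slot axis is L1's direction at 28.5°, so u = (cos 28.5°, sin 28.5°) = (0.879, 0.477) and n = (−sin 28.5°, cos 28.5°) = (-0.477, 0.879). T is at the origin and C lies 34.6 along u from T, so C = 34.6·u = (30.4, 16.5). Tangency of A1 to both parallel lines with radius 3.3 puts S and B at T ± 3.3·n: S = (-1.57, 2.90), B = (1.57, -2.90). Equal radii place H and F the same way about C: H = C + 3.3·n = (28.8, 19.4), F = C − 3.3·n = (32.0, 13.6). Then cos ∠HBS = BH·BS / (|BH||BS|), giving 79.2°.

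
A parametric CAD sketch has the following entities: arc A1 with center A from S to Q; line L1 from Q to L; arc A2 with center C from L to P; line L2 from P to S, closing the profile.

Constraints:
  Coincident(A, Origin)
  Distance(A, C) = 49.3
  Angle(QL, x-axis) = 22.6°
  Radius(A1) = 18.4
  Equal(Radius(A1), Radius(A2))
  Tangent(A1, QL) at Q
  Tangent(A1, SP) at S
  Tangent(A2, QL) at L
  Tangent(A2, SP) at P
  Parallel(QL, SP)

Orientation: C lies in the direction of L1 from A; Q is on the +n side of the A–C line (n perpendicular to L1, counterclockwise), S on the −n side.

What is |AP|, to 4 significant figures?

52.62

The slot axis is L1's direction at 22.6°, so u = (cos 22.6°, sin 22.6°) = (0.9232, 0.3843) and n = (−sin 22.6°, cos 22.6°) = (-0.3843, 0.9232). A is at the origin and C lies 49.3 along u from A, so C = 49.3·u = (45.51, 18.95). Tangency of A1 to both parallel lines with radius 18.4 puts Q and S at A ± 18.4·n: Q = (-7.071, 16.99), S = (7.071, -16.99). Equal radii place L and P the same way about C: L = C + 18.4·n = (38.44, 35.93), P = C − 18.4·n = (52.59, 1.959). Then |AP| = |P − A| = 52.62.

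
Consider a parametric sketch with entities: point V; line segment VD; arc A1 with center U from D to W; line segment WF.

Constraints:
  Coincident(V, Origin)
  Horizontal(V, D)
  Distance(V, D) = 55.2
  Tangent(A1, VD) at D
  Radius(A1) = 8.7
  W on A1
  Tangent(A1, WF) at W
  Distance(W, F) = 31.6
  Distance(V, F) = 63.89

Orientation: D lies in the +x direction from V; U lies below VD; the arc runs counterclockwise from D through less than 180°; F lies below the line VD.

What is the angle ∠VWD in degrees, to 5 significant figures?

121.26°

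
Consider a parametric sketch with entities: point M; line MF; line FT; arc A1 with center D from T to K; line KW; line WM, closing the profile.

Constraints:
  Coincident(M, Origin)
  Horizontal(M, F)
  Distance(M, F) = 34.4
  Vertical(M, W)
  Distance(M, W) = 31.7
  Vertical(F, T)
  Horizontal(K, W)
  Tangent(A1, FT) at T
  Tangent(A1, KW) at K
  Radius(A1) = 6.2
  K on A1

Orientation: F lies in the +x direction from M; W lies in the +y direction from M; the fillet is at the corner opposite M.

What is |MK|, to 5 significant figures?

42.428

M is at the origin; MF is horizontal with |MF| = 34.4 and F on the +x side, so F = (34.400, 0.0000). M and W share the same x with |MW| = 31.7 and W on the +y side, so W = (0.0000, 31.700). The virtual corner opposite M is at (34.400, 31.700). A1 meets FT tangentially, so DT is at right angles to FT and the tangent condition forces DK to be normal to KW, with radius 6.2, so the center D sits 6.2 in from both sides at D = (28.200, 25.500). That places the tangent points at T = (34.400, 25.500) on FT and K = (28.200, 31.700) on KW. Then |MK| = |K − M| = 42.428.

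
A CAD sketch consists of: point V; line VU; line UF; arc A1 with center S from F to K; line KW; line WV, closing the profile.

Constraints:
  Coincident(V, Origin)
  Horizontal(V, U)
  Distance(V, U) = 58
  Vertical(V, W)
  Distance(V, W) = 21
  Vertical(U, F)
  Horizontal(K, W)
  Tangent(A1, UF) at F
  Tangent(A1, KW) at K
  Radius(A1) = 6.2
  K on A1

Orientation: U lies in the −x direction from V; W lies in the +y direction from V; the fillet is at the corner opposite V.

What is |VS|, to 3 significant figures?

53.9

V is at the origin; VU is horizontal with |VU| = 58.0 and U on the −x side, so U = (-58.0, 0.00). VW is vertical with |VW| = 21.0 and W on the +y side, so W = (0.00, 21.0). The virtual corner opposite V is at (-58.0, 21.0). Tangency of A1 to UF means the radius SF is perpendicular to UF and since A1 is tangent to KW there, SK ⟂ KW, with radius 6.2, so the center S sits 6.2 in from both sides at S = (-51.8, 14.8). Then |VS| = |S − V| = 53.9.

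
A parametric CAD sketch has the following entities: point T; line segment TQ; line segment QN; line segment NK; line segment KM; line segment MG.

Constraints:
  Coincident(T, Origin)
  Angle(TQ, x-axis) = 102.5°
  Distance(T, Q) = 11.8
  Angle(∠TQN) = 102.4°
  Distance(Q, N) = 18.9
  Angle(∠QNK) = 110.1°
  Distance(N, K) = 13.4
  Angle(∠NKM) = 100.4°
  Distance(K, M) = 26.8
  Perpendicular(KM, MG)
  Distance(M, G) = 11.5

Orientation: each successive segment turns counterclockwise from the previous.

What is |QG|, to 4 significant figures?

17.16

T is at the origin; TQ runs at 102.5° with length 11.8, so Q = (-2.554, 11.52). ∠TQN = 102.4° gives QN at -179.9° from the x-axis; with |QN| = 18.9, N = (-21.45, 11.49). ∠QNK = 110.1° gives NK at -110.0° from the x-axis; with |NK| = 13.4, K = (-26.04, -1.105). ∠NKM = 100.4° gives KM at -30.40° from the x-axis; with |KM| = 26.8, M = (-2.922, -14.67). The perpendicularity gives MG at right angles to KM, so MG runs at 59.60°; with |MG| = 11.5, G = (2.898, -4.747). Then |QG| = |G − Q| = 17.16.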